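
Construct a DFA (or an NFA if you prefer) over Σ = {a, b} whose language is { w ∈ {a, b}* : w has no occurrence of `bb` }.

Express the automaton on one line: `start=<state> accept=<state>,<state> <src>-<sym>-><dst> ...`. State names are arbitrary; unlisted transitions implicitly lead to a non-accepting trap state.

start=q0 accept=q0,q1 q0-a->q0 q0-b->q1 q1-a->q0 q1-b->q2 q2-a->q2 q2-b->q2

Track partial matches of the forbidden pattern `bb`. State q2 is a dead state reached once `bb` has occurred; every other state accepts. q0 means no part of `bb` is currently matched.
A 3-state machine:
        a   b  
>* q0   q0  q1 
 * q1   q0  q2 
   q2   q2  q2 
(> = start, * = accepting)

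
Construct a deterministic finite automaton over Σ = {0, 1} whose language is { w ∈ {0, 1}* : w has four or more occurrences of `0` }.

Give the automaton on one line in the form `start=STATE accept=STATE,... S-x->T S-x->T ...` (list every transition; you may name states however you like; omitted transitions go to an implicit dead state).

Count `0`s, saturating at 5: states q0 through q4 mean 0 through 4 `0`s seen; q5 means more than 4. Each `0` increments (capped at q5); other symbols loop. Accept from {q4, q5}.
A 6-state machine:
        0   1  
>  q0   q1  q0 
   q1   q2  q1 
   q2   q3  q2 
   q3   q4  q3 
 * q4   q5  q4 
 * q5   q5  q5 
(> = start, * = accepting)

start=q0 accept=q4,q5 q0-0->q1 q0-1->q0 q1-0->q2 q1-1->q1 q2-0->q3 q2-1->q2 q3-0->q4 q3-1->q3 q4-0->q5 q4-1->q4 q5-0->q5 q5-1->q5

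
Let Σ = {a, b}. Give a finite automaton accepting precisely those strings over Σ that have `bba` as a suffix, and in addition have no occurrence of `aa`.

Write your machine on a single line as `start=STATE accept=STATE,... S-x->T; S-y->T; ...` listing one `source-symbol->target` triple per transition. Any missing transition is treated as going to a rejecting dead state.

start=s0; accept=s5; s0-a->s1; s0-b->s2; s1-a->s3; s1-b->s2; s2-a->s1; s2-b->s4; s3-a->s3; s3-b->s3; s4-a->s5; s4-b->s4; s5-a->s3; s5-b->s2

Run two small machines in parallel and take their product. One (4 states) tracks how much of the suffix `bba` has currently been matched; the other (3 states) tracks partial matches of the forbidden pattern `aa`. Each combined state is a pair, one component from each; accept when both components accept. After merging equivalent states the machine shrinks.
With 6 states:
        a   b  
>  s0   s1  s2 
   s1   s3  s2 
   s2   s1  s4 
   s3   s3  s3 
   s4   s5  s4 
 * s5   s3  s2 
(> = start, * = accepting)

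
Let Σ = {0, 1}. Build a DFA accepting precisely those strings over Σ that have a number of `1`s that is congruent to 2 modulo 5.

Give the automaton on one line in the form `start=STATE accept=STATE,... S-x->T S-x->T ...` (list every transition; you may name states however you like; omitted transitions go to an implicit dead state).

The only thing that matters is how many `1`s have appeared, reduced mod 5. Use one state per residue: q0 for 0, …, q4 for 4. Reading `1` moves to the next residue; anything else stays put. q2 is accepting.
        0   1  
>  q0   q0  q1 
   q1   q1  q2 
 * q2   q2  q3 
   q3   q3  q4 
   q4   q4  q0 
(> = start, * = accepting)

start=q0 accept=q2 q0-0->q0 q0-1->q1 q1-0->q1 q1-1->q2 q2-0->q2 q2-1->q3 q3-0->q3 q3-1->q4 q4-0->q4 q4-1->q0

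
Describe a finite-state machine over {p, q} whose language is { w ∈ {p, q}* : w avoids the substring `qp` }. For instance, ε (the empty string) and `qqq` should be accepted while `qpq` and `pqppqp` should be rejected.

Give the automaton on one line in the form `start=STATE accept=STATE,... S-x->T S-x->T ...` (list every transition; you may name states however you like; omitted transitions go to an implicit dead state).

This is the complement of 'contains `qp`'. Use the same substring-matching states — s0 through s2 holding how much of `qp` has just been matched — but flip the accepting set: everything except the trap s2 accepts.
3 states suffice.
        p   q  
>* s0   s0  s1 
 * s1   s2  s1 
   s2   s2  s2 
(> = start, * = accepting)

start=s0 accept=s0,s1 s0-p->s0 s0-q->s1 s1-p->s2 s1-q->s1 s2-p->s2 s2-q->s2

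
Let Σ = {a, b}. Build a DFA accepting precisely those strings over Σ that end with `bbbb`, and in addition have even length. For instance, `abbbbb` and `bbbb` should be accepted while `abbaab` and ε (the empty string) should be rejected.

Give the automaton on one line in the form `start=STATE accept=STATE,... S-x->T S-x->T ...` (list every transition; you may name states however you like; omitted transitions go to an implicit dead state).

start=s0 accept=s5 s0-a->s1 s0-b->s2 s1-a->s0 s1-b->s0 s2-a->s0 s2-b->s3 s3-a->s1 s3-b->s4 s4-a->s0 s4-b->s5 s5-a->s1 s5-b->s4

Run two small machines in parallel and take their product. The first has 5 states tracking how much of the suffix `bbbb` has currently been matched; the second has 2 states tracking the input length modulo 2. A product state is a pair (one from each), accepting exactly when both do. After merging equivalent states the machine shrinks.
A 6-state machine:
        a   b  
>  s0   s1  s2 
   s1   s0  s0 
   s2   s0  s3 
   s3   s1  s4 
   s4   s0  s5 
 * s5   s1  s4 
(> = start, * = accepting)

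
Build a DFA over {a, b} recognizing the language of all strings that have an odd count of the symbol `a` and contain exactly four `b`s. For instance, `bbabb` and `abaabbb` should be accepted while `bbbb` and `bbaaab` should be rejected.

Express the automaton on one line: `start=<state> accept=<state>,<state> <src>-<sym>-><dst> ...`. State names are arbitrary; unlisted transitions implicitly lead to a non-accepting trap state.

start=S0 accept=S9 S0-a->S1 S0-b->S2 S1-a->S0 S1-b->S3 S2-a->S3 S2-b->S4 S3-a->S2 S3-b->S5 S4-a->S5 S4-b->S6 S5-a->S4 S5-b->S7 S6-a->S7 S6-b->S8 S7-a->S6 S7-b->S9 S8-a->S9 S8-b->S10 S9-a->S8 S9-b->S10 S10-a->S10 S10-b->S10

Build one automaton per condition and run them in lockstep. The first has 2 states tracking the count of `a`s modulo 2; the second has 6 states tracking the count of `b`s, saturating at 5. A product state is a pair (one from each), accepting exactly when both do. Equivalent product states are then merged.
An 11-state machine:
          a    b  
>  S0     S1   S2 
   S1     S0   S3 
   S2     S3   S4 
   S3     S2   S5 
   S4     S5   S6 
   S5     S4   S7 
   S6     S7   S8 
   S7     S6   S9 
   S8     S9  S10 
 * S9     S8  S10 
   S10   S10  S10 
(> = start, * = accepting)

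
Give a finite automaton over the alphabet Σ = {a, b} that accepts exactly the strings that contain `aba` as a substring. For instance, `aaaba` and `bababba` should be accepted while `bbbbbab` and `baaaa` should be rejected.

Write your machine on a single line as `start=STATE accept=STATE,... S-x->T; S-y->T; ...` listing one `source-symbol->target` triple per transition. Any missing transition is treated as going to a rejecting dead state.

start=q0; accept=q3; q0-a->q1; q0-b->q0; q1-a->q1; q1-b->q2; q2-a->q3; q2-b->q0; q3-a->q3; q3-b->q3

Track how much of `aba` has been matched so far: state q0 is no progress, q3 is the absorbing accept state reached once `aba` has occurred. Intermediate states record partial matches; on a mismatch, fall back to the longest reusable overlap.
A 4-state machine:
        a   b  
>  q0   q1  q0 
   q1   q1  q2 
   q2   q3  q0 
 * q3   q3  q3 
(> = start, * = accepting)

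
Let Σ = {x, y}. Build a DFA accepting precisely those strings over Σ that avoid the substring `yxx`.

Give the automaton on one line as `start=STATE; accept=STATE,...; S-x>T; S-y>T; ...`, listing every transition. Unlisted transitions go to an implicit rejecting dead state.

This is the complement of 'contains `yxx`'. Use the same substring-matching states — q0 through q3 holding how much of `yxx` has just been matched — but flip the accepting set: everything except the trap q3 accepts.
With 4 states:
        x   y  
>* q0   q0  q1 
 * q1   q2  q1 
 * q2   q3  q1 
   q3   q3  q3 
(> = start, * = accepting)

start=q0; accept=q0,q1,q2; q0-x>q0; q0-y>q1; q1-x>q2; q1-y>q1; q2-x>q3; q2-y>q1; q3-x>q3; q3-y>q3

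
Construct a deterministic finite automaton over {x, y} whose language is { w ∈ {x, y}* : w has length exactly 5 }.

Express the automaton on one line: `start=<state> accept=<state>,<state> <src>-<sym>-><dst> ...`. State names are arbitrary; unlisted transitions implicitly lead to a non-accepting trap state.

start=q0 accept=q5 q0-x->q1 q0-y->q1 q1-x->q2 q1-y->q2 q2-x->q3 q2-y->q3 q3-x->q4 q3-y->q4 q4-x->q5 q4-y->q5 q5-x->q6 q5-y->q6 q6-x->q6 q6-y->q6

We only need to distinguish lengths 0, 1, …, 5, and '>5'. Chain q0 → q1 → q2 → q3 → q4 → q5 → q6 on every symbol, with q6 looping. Accepting states: {q5}.
A 7-state machine:
        x   y  
>  q0   q1  q1 
   q1   q2  q2 
   q2   q3  q3 
   q3   q4  q4 
   q4   q5  q5 
 * q5   q6  q6 
   q6   q6  q6 
(> = start, * = accepting)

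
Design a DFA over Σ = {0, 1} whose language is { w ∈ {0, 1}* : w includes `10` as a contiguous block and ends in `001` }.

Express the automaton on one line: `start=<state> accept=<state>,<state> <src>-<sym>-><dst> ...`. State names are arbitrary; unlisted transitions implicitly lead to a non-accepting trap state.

Build one automaton per condition and run them in lockstep. The first has 3 states tracking whether and how much of `10` has been seen; the second has 4 states tracking how much of the suffix `001` has currently been matched. A product state is a pair (one from each), accepting exactly when both do.
With 9 states:
        0   1  
>  S0   S1  S2 
   S1   S3  S2 
   S2   S4  S2 
   S3   S3  S5 
   S4   S6  S7 
   S5   S4  S2 
   S6   S6  S8 
   S7   S4  S7 
 * S8   S4  S7 
(> = start, * = accepting)

start=S0 accept=S8 S0-0->S1 S0-1->S2 S1-0->S3 S1-1->S2 S2-0->S4 S2-1->S2 S3-0->S3 S3-1->S5 S4-0->S6 S4-1->S7 S5-0->S4 S5-1->S2 S6-0->S6 S6-1->S8 S7-0->S4 S7-1->S7 S8-0->S4 S8-1->S7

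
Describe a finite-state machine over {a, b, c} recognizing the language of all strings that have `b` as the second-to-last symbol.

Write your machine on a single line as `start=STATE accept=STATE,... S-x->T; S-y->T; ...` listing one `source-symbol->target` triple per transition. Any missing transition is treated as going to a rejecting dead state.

start=S0; accept=S7,S8,S9; S0-a->S1; S0-b->S2; S0-c->S3; S1-a->S4; S1-b->S5; S1-c->S6; S2-a->S7; S2-b->S8; S2-c->S9; S3-a->S10; S3-b->S11; S3-c->S12; S4-a->S4; S4-b->S5; S4-c->S6; S5-a->S7; S5-b->S8; S5-c->S9; S6-a->S10; S6-b->S11; S6-c->S12; S7-a->S4; S7-b->S5; S7-c->S6; S8-a->S7; S8-b->S8; S8-c->S9; S9-a->S10; S9-b->S11; S9-c->S12; S10-a->S4; S10-b->S5; S10-c->S6; S11-a->S7; S11-b->S8; S11-c->S9; S12-a->S10; S12-b->S11; S12-c->S12

Because acceptance depends on a position counted from the end, the machine has to buffer the most recent 2 symbols. Make each state the string of the last up-to-2 symbols read; on input `x` shift the window left and append `x`. Accept when the buffered window has length 2 and begins with `b`.
A 13-state machine:
          a    b    c  
>  S0     S1   S2   S3 
   S1     S4   S5   S6 
   S2     S7   S8   S9 
   S3    S10  S11  S12 
   S4     S4   S5   S6 
   S5     S7   S8   S9 
   S6    S10  S11  S12 
 * S7     S4   S5   S6 
 * S8     S7   S8   S9 
 * S9    S10  S11  S12 
   S10    S4   S5   S6 
   S11    S7   S8   S9 
   S12   S10  S11  S12 
(> = start, * = accepting)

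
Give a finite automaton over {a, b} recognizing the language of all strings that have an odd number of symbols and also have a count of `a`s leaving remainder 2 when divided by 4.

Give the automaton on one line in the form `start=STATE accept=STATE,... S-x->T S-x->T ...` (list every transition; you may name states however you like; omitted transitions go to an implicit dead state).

start=s0 accept=s6 s0-a->s1 s0-b->s2 s1-a->s3 s1-b->s4 s2-a->s4 s2-b->s0 s3-a->s5 s3-b->s6 s4-a->s6 s4-b->s1 s5-a->s0 s5-b->s7 s6-a->s7 s6-b->s3 s7-a->s2 s7-b->s5

Run two small machines in parallel and take their product. The first has 2 states tracking the input length modulo 2; the second has 4 states tracking the count of `a`s modulo 4. A product state is a pair (one from each), accepting exactly when both do.
8 states suffice.
        a   b  
>  s0   s1  s2 
   s1   s3  s4 
   s2   s4  s0 
   s3   s5  s6 
   s4   s6  s1 
   s5   s0  s7 
 * s6   s7  s3 
   s7   s2  s5 
(> = start, * = accepting)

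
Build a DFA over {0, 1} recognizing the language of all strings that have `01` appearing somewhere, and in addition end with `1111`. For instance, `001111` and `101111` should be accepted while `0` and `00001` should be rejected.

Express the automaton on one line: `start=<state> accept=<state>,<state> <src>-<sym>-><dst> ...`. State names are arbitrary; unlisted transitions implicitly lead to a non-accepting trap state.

start=A accept=F A-0->B A-1->A B-0->B B-1->C C-0->B C-1->D D-0->B D-1->E E-0->B E-1->F F-0->B F-1->F

Run two small machines in parallel and take their product. One (3 states) tracks whether and how much of `01` has been seen; the other (5 states) tracks how much of the suffix `1111` has currently been matched. Each combined state is a pair, one component from each; accept when both components accept. Equivalent product states are then merged.
A 6-state machine:
       0  1 
>  A   B  A 
   B   B  C 
   C   B  D 
   D   B  E 
   E   B  F 
 * F   B  F 
(> = start, * = accepting)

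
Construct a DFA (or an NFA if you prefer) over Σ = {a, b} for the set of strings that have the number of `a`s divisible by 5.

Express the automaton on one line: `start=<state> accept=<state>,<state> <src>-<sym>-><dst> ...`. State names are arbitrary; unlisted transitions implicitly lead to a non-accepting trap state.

start=q0 accept=q0 q0-a->q1 q0-b->q0 q1-a->q2 q1-b->q1 q2-a->q3 q2-b->q2 q3-a->q4 q3-b->q3 q4-a->q0 q4-b->q4

Keep the running count of `a`s modulo 5: each `a` advances along the cycle q0 → q1 → q2 → q3 → q4 → q0 while other symbols loop. Accept at q0.
5 states suffice.
        a   b  
>* q0   q1  q0 
   q1   q2  q1 
   q2   q3  q2 
   q3   q4  q3 
   q4   q0  q4 
(> = start, * = accepting)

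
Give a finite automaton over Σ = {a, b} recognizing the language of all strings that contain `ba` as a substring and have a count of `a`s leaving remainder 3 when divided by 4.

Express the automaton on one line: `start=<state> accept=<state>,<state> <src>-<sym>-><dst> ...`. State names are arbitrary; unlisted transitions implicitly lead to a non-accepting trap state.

Handle the two conditions separately and then intersect. The first has 3 states tracking whether and how much of `ba` has been seen; the second has 4 states tracking the count of `a`s modulo 4. A product state is a pair (one from each), accepting exactly when both do.
          a    b  
>  S0     S1   S2 
   S1     S3   S4 
   S2     S5   S2 
   S3     S6   S7 
   S4     S8   S4 
   S5     S8   S5 
   S6     S0   S9 
   S7    S10   S7 
   S8    S10   S8 
   S9    S11   S9 
 * S10   S11  S10 
   S11    S5  S11 
(> = start, * = accepting)

start=S0 accept=S10 S0-a->S1 S0-b->S2 S1-a->S3 S1-b->S4 S2-a->S5 S2-b->S2 S3-a->S6 S3-b->S7 S4-a->S8 S4-b->S4 S5-a->S8 S5-b->S5 S6-a->S0 S6-b->S9 S7-a->S10 S7-b->S7 S8-a->S10 S8-b->S8 S9-a->S11 S9-b->S9 S10-a->S11 S10-b->S10 S11-a->S5 S11-b->S11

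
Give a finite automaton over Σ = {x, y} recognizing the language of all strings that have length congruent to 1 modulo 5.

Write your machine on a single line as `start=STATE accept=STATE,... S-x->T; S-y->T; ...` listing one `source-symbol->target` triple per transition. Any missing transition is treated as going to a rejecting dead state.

Count input length modulo 5: every symbol advances one step around the cycle q0 → q1 → q2 → q3 → q4 → q0. Accept at q1.
        x   y  
>  q0   q1  q1 
 * q1   q2  q2 
   q2   q3  q3 
   q3   q4  q4 
   q4   q0  q0 
(> = start, * = accepting)

start=q0; accept=q1; q0-x->q1; q0-y->q1; q1-x->q2; q1-y->q2; q2-x->q3; q2-y->q3; q3-x->q4; q3-y->q4; q4-x->q0; q4-y->q0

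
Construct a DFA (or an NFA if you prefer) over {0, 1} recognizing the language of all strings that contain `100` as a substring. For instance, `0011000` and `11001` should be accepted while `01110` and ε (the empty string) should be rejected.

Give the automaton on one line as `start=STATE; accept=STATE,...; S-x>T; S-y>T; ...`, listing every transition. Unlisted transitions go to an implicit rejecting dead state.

start=q0; accept=q3; q0-0>q0; q0-1>q1; q1-0>q2; q1-1>q1; q2-0>q3; q2-1>q1; q3-0>q3; q3-1>q3

Track how much of `100` has been matched so far: state q0 is no progress, q3 is the absorbing accept state reached once `100` has occurred. Intermediate states record partial matches; on a mismatch, fall back to the longest reusable overlap.
4 states suffice.
        0   1  
>  q0   q0  q1 
   q1   q2  q1 
   q2   q3  q1 
 * q3   q3  q3 
(> = start, * = accepting)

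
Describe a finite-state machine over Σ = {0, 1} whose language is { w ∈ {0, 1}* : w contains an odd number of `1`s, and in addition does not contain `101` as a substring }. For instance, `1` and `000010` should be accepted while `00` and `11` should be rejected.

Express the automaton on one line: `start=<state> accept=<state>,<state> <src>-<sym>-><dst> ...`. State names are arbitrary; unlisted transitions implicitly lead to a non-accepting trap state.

Build one automaton per condition and run them in lockstep. One (2 states) tracks the count of `1`s modulo 2; the other (4 states) tracks partial matches of the forbidden pattern `101`. Each combined state is a pair, one component from each; accept when both components accept.
        0   1  
>  q0   q0  q1 
 * q1   q2  q3 
 * q2   q4  q5 
   q3   q6  q1 
 * q4   q4  q3 
   q5   q5  q7 
   q6   q0  q7 
   q7   q7  q5 
(> = start, * = accepting)

start=q0 accept=q1,q2,q4 q0-0->q0 q0-1->q1 q1-0->q2 q1-1->q3 q2-0->q4 q2-1->q5 q3-0->q6 q3-1->q1 q4-0->q4 q4-1->q3 q5-0->q5 q5-1->q7 q6-0->q0 q6-1->q7 q7-0->q7 q7-1->q5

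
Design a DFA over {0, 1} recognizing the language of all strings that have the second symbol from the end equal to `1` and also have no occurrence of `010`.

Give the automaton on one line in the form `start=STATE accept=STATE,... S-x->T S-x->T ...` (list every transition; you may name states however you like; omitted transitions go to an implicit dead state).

Handle the two conditions separately and then intersect. The first has 7 states tracking the last 2 symbols read; the second has 4 states tracking partial matches of the forbidden pattern `010`. A product state is a pair (one from each), accepting exactly when both do. After merging equivalent states the machine shrinks.
With 7 states:
       0  1 
>  A   B  C 
   B   B  D 
   C   E  F 
   D   G  F 
 * E   B  D 
 * F   E  F 
   G   G  G 
(> = start, * = accepting)

start=A accept=E,F A-0->B A-1->C B-0->B B-1->D C-0->E C-1->F D-0->G D-1->F E-0->B E-1->D F-0->E F-1->F G-0->G G-1->G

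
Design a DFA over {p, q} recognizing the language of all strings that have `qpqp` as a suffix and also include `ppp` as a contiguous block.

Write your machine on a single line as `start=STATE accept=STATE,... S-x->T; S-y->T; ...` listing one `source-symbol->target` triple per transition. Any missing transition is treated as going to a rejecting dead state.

Handle the two conditions separately and then intersect. The first has 5 states tracking how much of the suffix `qpqp` has currently been matched; the second has 4 states tracking whether and how much of `ppp` has been seen. A product state is a pair (one from each), accepting exactly when both do. After merging equivalent states the machine shrinks.
With 8 states:
       p  q 
>  A   B  A 
   B   C  A 
   C   D  A 
   D   D  E 
   E   F  E 
   F   D  G 
   G   H  E 
 * H   D  G 
(> = start, * = accepting)

start=A; accept=H; A-p->B; A-q->A; B-p->C; B-q->A; C-p->D; C-q->A; D-p->D; D-q->E; E-p->F; E-q->E; F-p->D; F-q->G; G-p->H; G-q->E; H-p->D; H-q->G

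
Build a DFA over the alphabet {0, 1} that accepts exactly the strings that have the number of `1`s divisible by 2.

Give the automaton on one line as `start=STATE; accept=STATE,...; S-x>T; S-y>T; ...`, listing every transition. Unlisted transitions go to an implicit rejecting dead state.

Keep the running count of `1`s modulo 2: each `1` advances along the cycle q0 → q1 → q0 while other symbols loop. Accept at q0.
2 states suffice.
        0   1  
>* q0   q0  q1 
   q1   q1  q0 
(> = start, * = accepting)

start=q0; accept=q0; q0-0>q0; q0-1>q1; q1-0>q1; q1-1>q0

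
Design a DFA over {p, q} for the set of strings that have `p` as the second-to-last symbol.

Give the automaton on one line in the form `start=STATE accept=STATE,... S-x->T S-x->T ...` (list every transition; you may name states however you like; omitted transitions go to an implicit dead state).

start=s0 accept=s3,s4 s0-p->s1 s0-q->s2 s1-p->s3 s1-q->s4 s2-p->s5 s2-q->s6 s3-p->s3 s3-q->s4 s4-p->s5 s4-q->s6 s5-p->s3 s5-q->s4 s6-p->s5 s6-q->s6

A DFA must remember the last 2 symbols (since which symbol is second-to-last isn't known until the input ends). Use one state per possible window of the last ≤2 symbols; accept from those whose window starts with `p`.
        p   q  
>  s0   s1  s2 
   s1   s3  s4 
   s2   s5  s6 
 * s3   s3  s4 
 * s4   s5  s6 
   s5   s3  s4 
   s6   s5  s6 
(> = start, * = accepting)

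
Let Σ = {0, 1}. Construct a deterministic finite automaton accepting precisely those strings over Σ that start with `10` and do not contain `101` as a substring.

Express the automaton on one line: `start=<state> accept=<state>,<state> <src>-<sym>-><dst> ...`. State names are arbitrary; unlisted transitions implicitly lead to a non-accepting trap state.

Build one automaton per condition and run them in lockstep. The first has 4 states tracking whether the input so far still matches the prefix `10`; the second has 4 states tracking partial matches of the forbidden pattern `101`. A product state is a pair (one from each), accepting exactly when both do. After merging equivalent states the machine shrinks.
        0   1  
>  s0   s1  s2 
   s1   s1  s1 
   s2   s3  s1 
 * s3   s4  s1 
 * s4   s4  s5 
 * s5   s3  s5 
(> = start, * = accepting)

start=s0 accept=s3,s4,s5 s0-0->s1 s0-1->s2 s1-0->s1 s1-1->s1 s2-0->s3 s2-1->s1 s3-0->s4 s3-1->s1 s4-0->s4 s4-1->s5 s5-0->s3 s5-1->s5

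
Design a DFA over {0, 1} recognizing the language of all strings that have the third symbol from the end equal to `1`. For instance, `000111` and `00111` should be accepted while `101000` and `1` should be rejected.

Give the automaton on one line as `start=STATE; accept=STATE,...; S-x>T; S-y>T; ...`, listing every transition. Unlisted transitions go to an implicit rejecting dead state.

A DFA must remember the last 3 symbols (since which symbol is third-to-last isn't known until the input ends). Use one state per possible window of the last ≤3 symbols; accept from those whose window starts with `1`.
A 15-state machine:
          0    1  
>  S0     S1   S2 
   S1     S3   S4 
   S2     S5   S6 
   S3     S7   S8 
   S4     S9  S10 
   S5    S11  S12 
   S6    S13  S14 
   S7     S7   S8 
   S8     S9  S10 
   S9    S11  S12 
   S10   S13  S14 
 * S11    S7   S8 
 * S12    S9  S10 
 * S13   S11  S12 
 * S14   S13  S14 
(> = start, * = accepting)

start=S0; accept=S11,S12,S13,S14; S0-0>S1; S0-1>S2; S1-0>S3; S1-1>S4; S2-0>S5; S2-1>S6; S3-0>S7; S3-1>S8; S4-0>S9; S4-1>S10; S5-0>S11; S5-1>S12; S6-0>S13; S6-1>S14; S7-0>S7; S7-1>S8; S8-0>S9; S8-1>S10; S9-0>S11; S9-1>S12; S10-0>S13; S10-1>S14; S11-0>S7; S11-1>S8; S12-0>S9; S12-1>S10; S13-0>S11; S13-1>S12; S14-0>S13; S14-1>S14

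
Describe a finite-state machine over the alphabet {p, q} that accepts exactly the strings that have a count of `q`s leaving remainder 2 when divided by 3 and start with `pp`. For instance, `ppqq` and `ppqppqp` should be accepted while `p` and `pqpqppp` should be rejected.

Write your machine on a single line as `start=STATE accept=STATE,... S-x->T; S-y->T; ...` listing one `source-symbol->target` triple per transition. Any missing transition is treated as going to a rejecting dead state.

Handle the two conditions separately and then intersect. One (3 states) tracks the count of `q`s modulo 3; the other (4 states) tracks whether the input so far still matches the prefix `pp`. Each combined state is a pair, one component from each; accept when both components accept. Minimizing collapses redundant product states.
With 6 states:
        p   q  
>  s0   s1  s2 
   s1   s3  s2 
   s2   s2  s2 
   s3   s3  s4 
   s4   s4  s5 
 * s5   s5  s3 
(> = start, * = accepting)

start=s0; accept=s5; s0-p->s1; s0-q->s2; s1-p->s3; s1-q->s2; s2-p->s2; s2-q->s2; s3-p->s3; s3-q->s4; s4-p->s4; s4-q->s5; s5-p->s5; s5-q->s3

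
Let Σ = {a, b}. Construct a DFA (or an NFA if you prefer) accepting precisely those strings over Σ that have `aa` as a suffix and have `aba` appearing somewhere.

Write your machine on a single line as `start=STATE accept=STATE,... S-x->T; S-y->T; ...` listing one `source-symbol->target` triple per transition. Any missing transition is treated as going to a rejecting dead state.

Handle the two conditions separately and then intersect. The first has 3 states tracking how much of the suffix `aa` has currently been matched; the second has 4 states tracking whether and how much of `aba` has been seen. A product state is a pair (one from each), accepting exactly when both do.
        a   b  
>  q0   q1  q0 
   q1   q2  q3 
   q2   q2  q3 
   q3   q4  q0 
   q4   q5  q6 
 * q5   q5  q6 
   q6   q4  q6 
(> = start, * = accepting)

start=q0; accept=q5; q0-a->q1; q0-b->q0; q1-a->q2; q1-b->q3; q2-a->q2; q2-b->q3; q3-a->q4; q3-b->q0; q4-a->q5; q4-b->q6; q5-a->q5; q5-b->q6; q6-a->q4; q6-b->q6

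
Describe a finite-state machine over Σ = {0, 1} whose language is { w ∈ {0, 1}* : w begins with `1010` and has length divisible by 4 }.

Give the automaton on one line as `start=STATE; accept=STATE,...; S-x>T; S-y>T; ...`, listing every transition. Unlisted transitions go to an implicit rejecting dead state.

start=S0; accept=S8; S0-0>S1; S0-1>S2; S1-0>S3; S1-1>S3; S2-0>S4; S2-1>S3; S3-0>S5; S3-1>S5; S4-0>S5; S4-1>S6; S5-0>S7; S5-1>S7; S6-0>S8; S6-1>S7; S7-0>S1; S7-1>S1; S8-0>S9; S8-1>S9; S9-0>S10; S9-1>S10; S10-0>S11; S10-1>S11; S11-0>S8; S11-1>S8

Handle the two conditions separately and then intersect. The first has 6 states tracking whether the input so far still matches the prefix `1010`; the second has 4 states tracking the input length modulo 4. A product state is a pair (one from each), accepting exactly when both do.
12 states suffice.
          0    1  
>  S0     S1   S2 
   S1     S3   S3 
   S2     S4   S3 
   S3     S5   S5 
   S4     S5   S6 
   S5     S7   S7 
   S6     S8   S7 
   S7     S1   S1 
 * S8     S9   S9 
   S9    S10  S10 
   S10   S11  S11 
   S11    S8   S8 
(> = start, * = accepting)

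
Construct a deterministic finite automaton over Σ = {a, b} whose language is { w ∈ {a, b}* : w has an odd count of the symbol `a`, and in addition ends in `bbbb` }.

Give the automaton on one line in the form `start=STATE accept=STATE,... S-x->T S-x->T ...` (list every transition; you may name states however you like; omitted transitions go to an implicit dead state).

start=q0 accept=q5 q0-a->q1 q0-b->q0 q1-a->q0 q1-b->q2 q2-a->q0 q2-b->q3 q3-a->q0 q3-b->q4 q4-a->q0 q4-b->q5 q5-a->q0 q5-b->q5

Run two small machines in parallel and take their product. One (2 states) tracks the count of `a`s modulo 2; the other (5 states) tracks how much of the suffix `bbbb` has currently been matched. Each combined state is a pair, one component from each; accept when both components accept. After merging equivalent states the machine shrinks.
A 6-state machine:
        a   b  
>  q0   q1  q0 
   q1   q0  q2 
   q2   q0  q3 
   q3   q0  q4 
   q4   q0  q5 
 * q5   q0  q5 
(> = start, * = accepting)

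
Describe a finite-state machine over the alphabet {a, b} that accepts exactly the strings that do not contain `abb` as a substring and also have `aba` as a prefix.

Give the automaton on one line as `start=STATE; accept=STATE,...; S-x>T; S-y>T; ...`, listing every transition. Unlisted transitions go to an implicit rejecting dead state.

Build one automaton per condition and run them in lockstep. The first has 4 states tracking partial matches of the forbidden pattern `abb`; the second has 5 states tracking whether the input so far still matches the prefix `aba`. A product state is a pair (one from each), accepting exactly when both do. After merging equivalent states the machine shrinks.
A 6-state machine:
        a   b  
>  q0   q1  q2 
   q1   q2  q3 
   q2   q2  q2 
   q3   q4  q2 
 * q4   q4  q5 
 * q5   q4  q2 
(> = start, * = accepting)

start=q0; accept=q4,q5; q0-a>q1; q0-b>q2; q1-a>q2; q1-b>q3; q2-a>q2; q2-b>q2; q3-a>q4; q3-b>q2; q4-a>q4; q4-b>q5; q5-a>q4; q5-b>q2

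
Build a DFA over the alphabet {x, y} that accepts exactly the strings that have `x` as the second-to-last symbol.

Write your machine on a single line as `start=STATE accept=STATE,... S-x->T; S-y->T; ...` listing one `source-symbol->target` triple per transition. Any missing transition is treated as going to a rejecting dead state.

start=q0; accept=q3,q4; q0-x->q1; q0-y->q2; q1-x->q3; q1-y->q4; q2-x->q5; q2-y->q6; q3-x->q3; q3-y->q4; q4-x->q5; q4-y->q6; q5-x->q3; q5-y->q4; q6-x->q5; q6-y->q6

A DFA must remember the last 2 symbols (since which symbol is second-to-last isn't known until the input ends). Use one state per possible window of the last ≤2 symbols; accept from those whose window starts with `x`.
        x   y  
>  q0   q1  q2 
   q1   q3  q4 
   q2   q5  q6 
 * q3   q3  q4 
 * q4   q5  q6 
   q5   q3  q4 
   q6   q5  q6 
(> = start, * = accepting)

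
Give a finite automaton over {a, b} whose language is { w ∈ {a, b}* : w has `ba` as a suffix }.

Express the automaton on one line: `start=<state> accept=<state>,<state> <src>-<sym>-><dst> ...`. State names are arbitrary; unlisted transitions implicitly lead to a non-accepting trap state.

start=s0 accept=s2 s0-a->s0 s0-b->s1 s1-a->s2 s1-b->s1 s2-a->s0 s2-b->s1

Let each state record the length of the longest suffix of the input read so far that is also a prefix of `ba`. s1 means the last symbol is `b`; s2 means the last 2 symbols are `ba`. Accept only at s2, where the string currently ends in `ba`.
With 3 states:
        a   b  
>  s0   s0  s1 
   s1   s2  s1 
 * s2   s0  s1 
(> = start, * = accepting)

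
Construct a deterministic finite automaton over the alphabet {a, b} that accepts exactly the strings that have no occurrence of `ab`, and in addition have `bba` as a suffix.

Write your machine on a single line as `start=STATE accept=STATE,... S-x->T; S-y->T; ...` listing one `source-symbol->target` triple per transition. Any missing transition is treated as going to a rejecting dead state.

start=S0; accept=S4; S0-a->S1; S0-b->S2; S1-a->S1; S1-b->S1; S2-a->S1; S2-b->S3; S3-a->S4; S3-b->S3; S4-a->S1; S4-b->S1

Handle the two conditions separately and then intersect. One (3 states) tracks partial matches of the forbidden pattern `ab`; the other (4 states) tracks how much of the suffix `bba` has currently been matched. Each combined state is a pair, one component from each; accept when both components accept. Minimizing collapses redundant product states.
        a   b  
>  S0   S1  S2 
   S1   S1  S1 
   S2   S1  S3 
   S3   S4  S3 
 * S4   S1  S1 
(> = start, * = accepting)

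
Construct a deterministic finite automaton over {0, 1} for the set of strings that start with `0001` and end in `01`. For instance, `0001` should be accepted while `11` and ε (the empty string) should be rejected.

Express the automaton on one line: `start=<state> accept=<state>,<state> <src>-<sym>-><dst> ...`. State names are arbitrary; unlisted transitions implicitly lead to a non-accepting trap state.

Build one automaton per condition and run them in lockstep. One (6 states) tracks whether the input so far still matches the prefix `0001`; the other (3 states) tracks how much of the suffix `01` has currently been matched. Each combined state is a pair, one component from each; accept when both components accept. After merging equivalent states the machine shrinks.
An 8-state machine:
        0   1  
>  S0   S1  S2 
   S1   S3  S2 
   S2   S2  S2 
   S3   S4  S2 
   S4   S2  S5 
 * S5   S6  S7 
   S6   S6  S5 
   S7   S6  S7 
(> = start, * = accepting)

start=S0 accept=S5 S0-0->S1 S0-1->S2 S1-0->S3 S1-1->S2 S2-0->S2 S2-1->S2 S3-0->S4 S3-1->S2 S4-0->S2 S4-1->S5 S5-0->S6 S5-1->S7 S6-0->S6 S6-1->S5 S7-0->S6 S7-1->S7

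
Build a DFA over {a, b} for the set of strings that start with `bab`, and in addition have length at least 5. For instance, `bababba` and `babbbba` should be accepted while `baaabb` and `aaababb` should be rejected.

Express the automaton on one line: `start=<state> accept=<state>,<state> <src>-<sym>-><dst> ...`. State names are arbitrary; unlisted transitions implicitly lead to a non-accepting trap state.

start=s0 accept=s6 s0-a->s1 s0-b->s2 s1-a->s1 s1-b->s1 s2-a->s3 s2-b->s1 s3-a->s1 s3-b->s4 s4-a->s5 s4-b->s5 s5-a->s6 s5-b->s6 s6-a->s6 s6-b->s6

Handle the two conditions separately and then intersect. The first has 5 states tracking whether the input so far still matches the prefix `bab`; the second has 7 states tracking the input length, saturating at 6. A product state is a pair (one from each), accepting exactly when both do. Minimizing collapses redundant product states.
A 7-state machine:
        a   b  
>  s0   s1  s2 
   s1   s1  s1 
   s2   s3  s1 
   s3   s1  s4 
   s4   s5  s5 
   s5   s6  s6 
 * s6   s6  s6 
(> = start, * = accepting)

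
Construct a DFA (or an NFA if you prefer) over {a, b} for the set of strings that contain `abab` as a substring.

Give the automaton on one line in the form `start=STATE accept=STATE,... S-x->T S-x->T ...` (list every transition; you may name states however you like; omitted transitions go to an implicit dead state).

States S0..S3 record the length of the longest prefix of `abab` that matches the current input suffix. Reaching S4 means `abab` has been seen, and we stay there forever. Accept from S4.
5 states suffice.
        a   b  
>  S0   S1  S0 
   S1   S1  S2 
   S2   S3  S0 
   S3   S1  S4 
 * S4   S4  S4 
(> = start, * = accepting)

start=S0 accept=S4 S0-a->S1 S0-b->S0 S1-a->S1 S1-b->S2 S2-a->S3 S2-b->S0 S3-a->S1 S3-b->S4 S4-a->S4 S4-b->S4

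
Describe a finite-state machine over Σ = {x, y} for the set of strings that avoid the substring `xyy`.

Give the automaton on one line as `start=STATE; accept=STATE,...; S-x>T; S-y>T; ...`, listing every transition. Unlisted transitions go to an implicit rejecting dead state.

This is the complement of 'contains `xyy`'. Use the same substring-matching states — s0 through s3 holding how much of `xyy` has just been matched — but flip the accepting set: everything except the trap s3 accepts.
        x   y  
>* s0   s1  s0 
 * s1   s1  s2 
 * s2   s1  s3 
   s3   s3  s3 
(> = start, * = accepting)

start=s0; accept=s0,s1,s2; s0-x>s1; s0-y>s0; s1-x>s1; s1-y>s2; s2-x>s1; s2-y>s3; s3-x>s3; s3-y>s3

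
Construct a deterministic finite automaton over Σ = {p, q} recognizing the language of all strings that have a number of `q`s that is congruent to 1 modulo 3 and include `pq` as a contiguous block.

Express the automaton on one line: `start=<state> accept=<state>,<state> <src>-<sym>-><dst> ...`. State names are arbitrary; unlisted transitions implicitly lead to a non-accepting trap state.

Build one automaton per condition and run them in lockstep. The first has 3 states tracking the count of `q`s modulo 3; the second has 3 states tracking whether and how much of `pq` has been seen. A product state is a pair (one from each), accepting exactly when both do.
With 9 states:
        p   q  
>  S0   S1  S2 
   S1   S1  S3 
   S2   S4  S5 
 * S3   S3  S6 
   S4   S4  S6 
   S5   S7  S0 
   S6   S6  S8 
   S7   S7  S8 
   S8   S8  S3 
(> = start, * = accepting)

start=S0 accept=S3 S0-p->S1 S0-q->S2 S1-p->S1 S1-q->S3 S2-p->S4 S2-q->S5 S3-p->S3 S3-q->S6 S4-p->S4 S4-q->S6 S5-p->S7 S5-q->S0 S6-p->S6 S6-q->S8 S7-p->S7 S7-q->S8 S8-p->S8 S8-q->S3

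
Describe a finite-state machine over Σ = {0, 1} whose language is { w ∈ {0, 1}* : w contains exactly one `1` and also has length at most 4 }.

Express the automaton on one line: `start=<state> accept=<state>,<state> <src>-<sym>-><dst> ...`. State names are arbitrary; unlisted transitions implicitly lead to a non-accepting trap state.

Handle the two conditions separately and then intersect. One (3 states) tracks the count of `1`s, saturating at 2; the other (6 states) tracks the input length, saturating at 5. Each combined state is a pair, one component from each; accept when both components accept. After merging equivalent states the machine shrinks.
        0   1  
>  q0   q1  q2 
   q1   q3  q4 
 * q2   q4  q5 
   q3   q6  q7 
 * q4   q7  q5 
   q5   q5  q5 
   q6   q5  q8 
 * q7   q8  q5 
 * q8   q5  q5 
(> = start, * = accepting)

start=q0 accept=q2,q4,q7,q8 q0-0->q1 q0-1->q2 q1-0->q3 q1-1->q4 q2-0->q4 q2-1->q5 q3-0->q6 q3-1->q7 q4-0->q7 q4-1->q5 q5-0->q5 q5-1->q5 q6-0->q5 q6-1->q8 q7-0->q8 q7-1->q5 q8-0->q5 q8-1->q5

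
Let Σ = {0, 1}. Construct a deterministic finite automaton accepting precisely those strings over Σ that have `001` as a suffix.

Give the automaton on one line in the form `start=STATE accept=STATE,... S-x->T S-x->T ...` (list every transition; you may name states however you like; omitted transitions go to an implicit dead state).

Let each state record the length of the longest suffix of the input read so far that is also a prefix of `001`. S1 means the last symbol is `0`; S2 means the last 2 symbols are `00`; S3 means the last 3 symbols are `001`. Accept only at S3, where the string currently ends in `001`.
4 states suffice.
        0   1  
>  S0   S1  S0 
   S1   S2  S0 
   S2   S2  S3 
 * S3   S1  S0 
(> = start, * = accepting)

start=S0 accept=S3 S0-0->S1 S0-1->S0 S1-0->S2 S1-1->S0 S2-0->S2 S2-1->S3 S3-0->S1 S3-1->S0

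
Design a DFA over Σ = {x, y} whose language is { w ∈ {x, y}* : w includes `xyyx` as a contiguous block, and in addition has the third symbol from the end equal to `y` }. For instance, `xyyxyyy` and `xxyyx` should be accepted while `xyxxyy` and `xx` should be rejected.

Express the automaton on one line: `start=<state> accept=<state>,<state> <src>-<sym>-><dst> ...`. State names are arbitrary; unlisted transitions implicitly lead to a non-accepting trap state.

Build one automaton per condition and run them in lockstep. The first has 5 states tracking whether and how much of `xyyx` has been seen; the second has 15 states tracking the last 3 symbols read. A product state is a pair (one from each), accepting exactly when both do. Minimizing collapses redundant product states.
          x    y  
>  q0     q1   q0 
   q1     q1   q2 
   q2     q1   q3 
   q3     q4   q0 
 * q4     q5   q6 
 * q5     q7   q8 
 * q6     q9  q10 
   q7     q7   q8 
   q8     q9  q10 
   q9     q5   q6 
   q10    q4  q11 
 * q11    q4  q11 
(> = start, * = accepting)

start=q0 accept=q4,q5,q6,q11 q0-x->q1 q0-y->q0 q1-x->q1 q1-y->q2 q2-x->q1 q2-y->q3 q3-x->q4 q3-y->q0 q4-x->q5 q4-y->q6 q5-x->q7 q5-y->q8 q6-x->q9 q6-y->q10 q7-x->q7 q7-y->q8 q8-x->q9 q8-y->q10 q9-x->q5 q9-y->q6 q10-x->q4 q10-y->q11 q11-x->q4 q11-y->q11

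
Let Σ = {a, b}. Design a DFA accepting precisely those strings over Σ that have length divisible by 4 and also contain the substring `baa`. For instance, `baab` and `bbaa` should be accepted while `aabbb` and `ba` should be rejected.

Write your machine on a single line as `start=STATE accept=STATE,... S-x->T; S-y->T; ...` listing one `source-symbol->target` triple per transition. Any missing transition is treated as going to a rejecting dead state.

start=q0; accept=q12; q0-a->q1; q0-b->q2; q1-a->q3; q1-b->q4; q2-a->q5; q2-b->q4; q3-a->q6; q3-b->q7; q4-a->q8; q4-b->q7; q5-a->q9; q5-b->q7; q6-a->q0; q6-b->q10; q7-a->q11; q7-b->q10; q8-a->q12; q8-b->q10; q9-a->q12; q9-b->q12; q10-a->q13; q10-b->q2; q11-a->q14; q11-b->q2; q12-a->q14; q12-b->q14; q13-a->q15; q13-b->q4; q14-a->q15; q14-b->q15; q15-a->q9; q15-b->q9

Build one automaton per condition and run them in lockstep. One (4 states) tracks the input length modulo 4; the other (4 states) tracks whether and how much of `baa` has been seen. Each combined state is a pair, one component from each; accept when both components accept.
With 16 states:
          a    b  
>  q0     q1   q2 
   q1     q3   q4 
   q2     q5   q4 
   q3     q6   q7 
   q4     q8   q7 
   q5     q9   q7 
   q6     q0  q10 
   q7    q11  q10 
   q8    q12  q10 
   q9    q12  q12 
   q10   q13   q2 
   q11   q14   q2 
 * q12   q14  q14 
   q13   q15   q4 
   q14   q15  q15 
   q15    q9   q9 
(> = start, * = accepting)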